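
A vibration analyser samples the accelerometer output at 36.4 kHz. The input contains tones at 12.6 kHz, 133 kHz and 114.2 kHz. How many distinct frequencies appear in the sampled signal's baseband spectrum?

fs/2 = 18.2 kHz.
12.6 kHz ≤ fs/2 = 18.2 kHz, passes unchanged.
133 kHz mod fs = 23.8 kHz.
23.8 kHz > fs/2 = 18.2 kHz, folds to fs − 23.8 kHz = 12.6 kHz.
114.2 kHz mod fs = 5 kHz.
5 kHz ≤ fs/2 = 18.2 kHz, appears at 5 kHz.
Distinct values: {5 kHz, 12.6 kHz} → 2.

2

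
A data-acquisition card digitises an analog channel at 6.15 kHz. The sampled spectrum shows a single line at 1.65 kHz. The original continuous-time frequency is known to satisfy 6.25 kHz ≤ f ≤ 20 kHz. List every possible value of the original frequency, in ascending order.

7.8 kHz, 10.65 kHz, 13.95 kHz, 16.8 kHz

Frequencies that alias to 1.65 kHz are k·fs ± 1.65 kHz for integer k ≥ 0.
k=0: 1.65 kHz.
k=1: 4.5 kHz, 7.8 kHz.
k=2: 10.65 kHz, 13.95 kHz.
k=3: 16.8 kHz, 20.1 kHz.
k=4: 22.95 kHz, 26.25 kHz.
Within [6.25 kHz, 20 kHz]: 7.8 kHz, 10.65 kHz, 13.95 kHz, 16.8 kHz.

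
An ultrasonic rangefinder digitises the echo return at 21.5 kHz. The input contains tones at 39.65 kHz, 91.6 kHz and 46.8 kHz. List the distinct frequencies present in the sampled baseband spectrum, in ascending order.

3.35 kHz, 3.8 kHz, 5.6 kHz

fs/2 = 10.75 kHz.
39.65 kHz mod fs = 18.15 kHz.
18.15 kHz > fs/2 = 10.75 kHz, folds to fs − 18.15 kHz = 3.35 kHz.
91.6 kHz mod fs = 5.6 kHz.
5.6 kHz ≤ fs/2 = 10.75 kHz, appears at 5.6 kHz.
46.8 kHz mod fs = 3.8 kHz.
3.8 kHz ≤ fs/2 = 10.75 kHz, appears at 3.8 kHz.
Distinct values: {3.35 kHz, 3.8 kHz, 5.6 kHz}.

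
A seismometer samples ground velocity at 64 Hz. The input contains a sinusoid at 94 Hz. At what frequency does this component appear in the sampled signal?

30 Hz

94 Hz mod fs = 30 Hz.
30 Hz ≤ fs/2 = 32 Hz, appears at 30 Hz.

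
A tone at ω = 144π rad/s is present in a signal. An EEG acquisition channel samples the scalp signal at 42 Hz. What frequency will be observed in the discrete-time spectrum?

ω = 144π rad/s → f = ω/(2π) = 72 Hz.
72 Hz mod fs = 30 Hz.
30 Hz > fs/2 = 21 Hz, folds to fs − 30 Hz = 12 Hz.

12 Hz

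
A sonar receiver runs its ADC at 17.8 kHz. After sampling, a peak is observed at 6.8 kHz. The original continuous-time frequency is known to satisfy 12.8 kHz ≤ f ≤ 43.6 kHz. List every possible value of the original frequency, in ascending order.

Frequencies that alias to 6.8 kHz are k·fs ± 6.8 kHz for integer k ≥ 0.
k=0: 6.8 kHz.
k=1: 11 kHz, 24.6 kHz.
k=2: 28.8 kHz, 42.4 kHz.
k=3: 46.6 kHz, 60.2 kHz.
Within [12.8 kHz, 43.6 kHz]: 24.6 kHz, 28.8 kHz, 42.4 kHz.

24.6 kHz, 28.8 kHz, 42.4 kHz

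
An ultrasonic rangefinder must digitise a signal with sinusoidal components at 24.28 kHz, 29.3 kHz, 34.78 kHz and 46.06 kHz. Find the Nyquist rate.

92.12 kHz

Highest-frequency component: 46.06 kHz.
Nyquist rate = 2 × 46.06 kHz = 92.12 kHz.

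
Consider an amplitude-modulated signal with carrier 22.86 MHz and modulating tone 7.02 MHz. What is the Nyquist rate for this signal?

AM sidebands sit at fc ± fm = 15.84 MHz and 29.88 MHz.
Highest-frequency component: 29.88 MHz.
Nyquist rate = 2 × 29.88 MHz = 59.76 MHz.

59.76 MHz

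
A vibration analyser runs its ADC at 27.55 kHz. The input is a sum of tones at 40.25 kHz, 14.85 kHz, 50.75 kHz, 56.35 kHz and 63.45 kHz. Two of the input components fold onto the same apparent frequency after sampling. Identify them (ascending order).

14.85 kHz, 40.25 kHz

fs/2 = 13.775 kHz.
40.25 kHz mod fs = 12.7 kHz.
12.7 kHz ≤ fs/2 = 13.775 kHz, appears at 12.7 kHz.
14.85 kHz > fs/2 = 13.775 kHz, folds to fs − 14.85 kHz = 12.7 kHz.
50.75 kHz mod fs = 23.2 kHz.
23.2 kHz > fs/2 = 13.775 kHz, folds to fs − 23.2 kHz = 4.35 kHz.
56.35 kHz mod fs = 1.25 kHz.
1.25 kHz ≤ fs/2 = 13.775 kHz, appears at 1.25 kHz.
63.45 kHz mod fs = 8.35 kHz.
8.35 kHz ≤ fs/2 = 13.775 kHz, appears at 8.35 kHz.
14.85 kHz and 40.25 kHz both map to 12.7 kHz.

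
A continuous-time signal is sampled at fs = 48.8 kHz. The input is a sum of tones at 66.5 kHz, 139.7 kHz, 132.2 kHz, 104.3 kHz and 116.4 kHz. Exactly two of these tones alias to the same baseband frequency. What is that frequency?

fs/2 = 24.4 kHz.
66.5 kHz mod fs = 17.7 kHz.
17.7 kHz ≤ fs/2 = 24.4 kHz, appears at 17.7 kHz.
139.7 kHz mod fs = 42.1 kHz.
42.1 kHz > fs/2 = 24.4 kHz, folds to fs − 42.1 kHz = 6.7 kHz.
132.2 kHz mod fs = 34.6 kHz.
34.6 kHz > fs/2 = 24.4 kHz, folds to fs − 34.6 kHz = 14.2 kHz.
104.3 kHz mod fs = 6.7 kHz.
6.7 kHz ≤ fs/2 = 24.4 kHz, appears at 6.7 kHz.
116.4 kHz mod fs = 18.8 kHz.
18.8 kHz ≤ fs/2 = 24.4 kHz, appears at 18.8 kHz.
104.3 kHz and 139.7 kHz both map to 6.7 kHz.

6.7 kHz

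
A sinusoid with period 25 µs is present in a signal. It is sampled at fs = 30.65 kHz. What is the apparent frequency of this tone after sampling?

9.35 kHz

T = 25 µs → f = 1/T = 40 kHz.
40 kHz mod fs = 9.35 kHz.
9.35 kHz ≤ fs/2 = 15.325 kHz, appears at 9.35 kHz.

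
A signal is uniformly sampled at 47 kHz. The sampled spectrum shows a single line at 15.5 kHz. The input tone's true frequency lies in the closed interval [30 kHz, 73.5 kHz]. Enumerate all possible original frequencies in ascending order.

Frequencies that alias to 15.5 kHz are k·fs ± 15.5 kHz for integer k ≥ 0.
k=0: 15.5 kHz.
k=1: 31.5 kHz, 62.5 kHz.
k=2: 78.5 kHz, 109.5 kHz.
Within [30 kHz, 73.5 kHz]: 31.5 kHz, 62.5 kHz.

31.5 kHz, 62.5 kHz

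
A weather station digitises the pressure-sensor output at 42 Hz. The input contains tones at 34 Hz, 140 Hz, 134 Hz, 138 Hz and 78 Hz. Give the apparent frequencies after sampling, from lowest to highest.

fs/2 = 21 Hz.
34 Hz > fs/2 = 21 Hz, folds to fs − 34 Hz = 8 Hz.
140 Hz mod fs = 14 Hz.
14 Hz ≤ fs/2 = 21 Hz, appears at 14 Hz.
134 Hz mod fs = 8 Hz.
8 Hz ≤ fs/2 = 21 Hz, appears at 8 Hz.
138 Hz mod fs = 12 Hz.
12 Hz ≤ fs/2 = 21 Hz, appears at 12 Hz.
78 Hz mod fs = 36 Hz.
36 Hz > fs/2 = 21 Hz, folds to fs − 36 Hz = 6 Hz.
Distinct values: {6 Hz, 8 Hz, 12 Hz, 14 Hz}.

6 Hz, 8 Hz, 12 Hz, 14 Hz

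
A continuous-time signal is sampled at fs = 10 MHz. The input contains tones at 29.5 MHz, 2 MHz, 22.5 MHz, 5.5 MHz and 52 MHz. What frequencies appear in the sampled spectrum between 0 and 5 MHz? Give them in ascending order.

fs/2 = 5 MHz.
29.5 MHz mod fs = 9.5 MHz.
9.5 MHz > fs/2 = 5 MHz, folds to fs − 9.5 MHz = 0.5 MHz.
2 MHz ≤ fs/2 = 5 MHz, passes unchanged.
22.5 MHz mod fs = 2.5 MHz.
2.5 MHz ≤ fs/2 = 5 MHz, appears at 2.5 MHz.
5.5 MHz > fs/2 = 5 MHz, folds to fs − 5.5 MHz = 4.5 MHz.
52 MHz mod fs = 2 MHz.
2 MHz ≤ fs/2 = 5 MHz, appears at 2 MHz.
Distinct values: {0.5 MHz, 2 MHz, 2.5 MHz, 4.5 MHz}.

0.5 MHz, 2 MHz, 2.5 MHz, 4.5 MHz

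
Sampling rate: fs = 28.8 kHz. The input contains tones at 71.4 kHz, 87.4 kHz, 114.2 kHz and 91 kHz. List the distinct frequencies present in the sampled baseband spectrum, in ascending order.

fs/2 = 14.4 kHz.
71.4 kHz mod fs = 13.8 kHz.
13.8 kHz ≤ fs/2 = 14.4 kHz, appears at 13.8 kHz.
87.4 kHz mod fs = 1 kHz.
1 kHz ≤ fs/2 = 14.4 kHz, appears at 1 kHz.
114.2 kHz mod fs = 27.8 kHz.
27.8 kHz > fs/2 = 14.4 kHz, folds to fs − 27.8 kHz = 1 kHz.
91 kHz mod fs = 4.6 kHz.
4.6 kHz ≤ fs/2 = 14.4 kHz, appears at 4.6 kHz.
Distinct values: {1 kHz, 4.6 kHz, 13.8 kHz}.

1 kHz, 4.6 kHz, 13.8 kHz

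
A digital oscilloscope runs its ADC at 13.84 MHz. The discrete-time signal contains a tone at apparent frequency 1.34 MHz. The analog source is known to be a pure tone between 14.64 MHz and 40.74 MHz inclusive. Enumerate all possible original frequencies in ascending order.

Frequencies that alias to 1.34 MHz are k·fs ± 1.34 MHz for integer k ≥ 0.
k=0: 1.34 MHz.
k=1: 12.5 MHz, 15.18 MHz.
k=2: 26.34 MHz, 29.02 MHz.
k=3: 40.18 MHz, 42.86 MHz.
k=4: 54.02 MHz, 56.7 MHz.
Within [14.64 MHz, 40.74 MHz]: 15.18 MHz, 26.34 MHz, 29.02 MHz, 40.18 MHz.

15.18 MHz, 26.34 MHz, 29.02 MHz, 40.18 MHz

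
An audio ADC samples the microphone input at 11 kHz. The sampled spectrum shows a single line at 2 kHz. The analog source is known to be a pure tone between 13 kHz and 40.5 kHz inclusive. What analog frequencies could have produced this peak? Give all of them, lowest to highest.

13 kHz, 20 kHz, 24 kHz, 31 kHz, 35 kHz

Frequencies that alias to 2 kHz are k·fs ± 2 kHz for integer k ≥ 0.
k=0: 2 kHz.
k=1: 9 kHz, 13 kHz.
k=2: 20 kHz, 24 kHz.
k=3: 31 kHz, 35 kHz.
k=4: 42 kHz, 46 kHz.
Within [13 kHz, 40.5 kHz]: 13 kHz, 20 kHz, 24 kHz, 31 kHz, 35 kHz.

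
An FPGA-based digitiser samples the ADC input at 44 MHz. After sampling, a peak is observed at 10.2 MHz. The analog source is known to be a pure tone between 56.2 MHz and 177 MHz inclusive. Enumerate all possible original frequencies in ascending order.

77.8 MHz, 98.2 MHz, 121.8 MHz, 142.2 MHz, 165.8 MHz

Frequencies that alias to 10.2 MHz are k·fs ± 10.2 MHz for integer k ≥ 0.
k=0: 10.2 MHz.
k=1: 33.8 MHz, 54.2 MHz.
k=2: 77.8 MHz, 98.2 MHz.
k=3: 121.8 MHz, 142.2 MHz.
k=4: 165.8 MHz, 186.2 MHz.
k=5: 209.8 MHz, 230.2 MHz.
Within [56.2 MHz, 177 MHz]: 77.8 MHz, 98.2 MHz, 121.8 MHz, 142.2 MHz, 165.8 MHz.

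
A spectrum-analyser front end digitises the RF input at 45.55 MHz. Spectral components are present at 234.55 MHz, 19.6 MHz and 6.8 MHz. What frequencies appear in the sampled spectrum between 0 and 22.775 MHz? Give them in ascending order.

6.8 MHz, 19.6 MHz

fs/2 = 22.775 MHz.
234.55 MHz mod fs = 6.8 MHz.
6.8 MHz ≤ fs/2 = 22.775 MHz, appears at 6.8 MHz.
19.6 MHz ≤ fs/2 = 22.775 MHz, passes unchanged.
6.8 MHz ≤ fs/2 = 22.775 MHz, passes unchanged.
Distinct values: {6.8 MHz, 19.6 MHz}.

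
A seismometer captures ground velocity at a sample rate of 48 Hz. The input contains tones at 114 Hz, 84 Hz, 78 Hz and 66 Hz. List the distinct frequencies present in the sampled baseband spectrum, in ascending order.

12 Hz, 18 Hz

fs/2 = 24 Hz.
114 Hz mod fs = 18 Hz.
18 Hz ≤ fs/2 = 24 Hz, appears at 18 Hz.
84 Hz mod fs = 36 Hz.
36 Hz > fs/2 = 24 Hz, folds to fs − 36 Hz = 12 Hz.
78 Hz mod fs = 30 Hz.
30 Hz > fs/2 = 24 Hz, folds to fs − 30 Hz = 18 Hz.
66 Hz mod fs = 18 Hz.
18 Hz ≤ fs/2 = 24 Hz, appears at 18 Hz.
Distinct values: {12 Hz, 18 Hz}.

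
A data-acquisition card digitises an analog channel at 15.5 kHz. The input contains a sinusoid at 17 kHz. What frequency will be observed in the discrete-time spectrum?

1.5 kHz

17 kHz mod fs = 1.5 kHz.
1.5 kHz ≤ fs/2 = 7.75 kHz, appears at 1.5 kHz.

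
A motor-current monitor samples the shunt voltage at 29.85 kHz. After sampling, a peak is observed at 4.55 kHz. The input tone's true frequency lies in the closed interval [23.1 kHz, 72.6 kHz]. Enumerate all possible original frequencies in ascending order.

Frequencies that alias to 4.55 kHz are k·fs ± 4.55 kHz for integer k ≥ 0.
k=0: 4.55 kHz.
k=1: 25.3 kHz, 34.4 kHz.
k=2: 55.15 kHz, 64.25 kHz.
k=3: 85 kHz, 94.1 kHz.
Within [23.1 kHz, 72.6 kHz]: 25.3 kHz, 34.4 kHz, 55.15 kHz, 64.25 kHz.

25.3 kHz, 34.4 kHz, 55.15 kHz, 64.25 kHz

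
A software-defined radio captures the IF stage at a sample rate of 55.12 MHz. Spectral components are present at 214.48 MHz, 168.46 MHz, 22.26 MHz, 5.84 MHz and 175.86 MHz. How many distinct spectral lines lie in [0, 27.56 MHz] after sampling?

fs/2 = 27.56 MHz.
214.48 MHz mod fs = 49.12 MHz.
49.12 MHz > fs/2 = 27.56 MHz, folds to fs − 49.12 MHz = 6 MHz.
168.46 MHz mod fs = 3.1 MHz.
3.1 MHz ≤ fs/2 = 27.56 MHz, appears at 3.1 MHz.
22.26 MHz ≤ fs/2 = 27.56 MHz, passes unchanged.
5.84 MHz ≤ fs/2 = 27.56 MHz, passes unchanged.
175.86 MHz mod fs = 10.5 MHz.
10.5 MHz ≤ fs/2 = 27.56 MHz, appears at 10.5 MHz.
Distinct values: {3.1 MHz, 5.84 MHz, 6 MHz, 10.5 MHz, 22.26 MHz} → 5.

5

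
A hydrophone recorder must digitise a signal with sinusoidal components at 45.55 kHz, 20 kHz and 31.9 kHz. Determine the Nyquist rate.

Highest-frequency component: 45.55 kHz.
Nyquist rate = 2 × 45.55 kHz = 91.1 kHz.

91.1 kHz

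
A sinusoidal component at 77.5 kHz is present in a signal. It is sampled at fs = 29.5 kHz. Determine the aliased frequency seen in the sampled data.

77.5 kHz mod fs = 18.5 kHz.
18.5 kHz > fs/2 = 14.75 kHz, folds to fs − 18.5 kHz = 11 kHz.

11 kHz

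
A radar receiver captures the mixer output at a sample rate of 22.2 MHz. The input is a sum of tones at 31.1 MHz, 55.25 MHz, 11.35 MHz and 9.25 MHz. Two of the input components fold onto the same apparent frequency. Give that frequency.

fs/2 = 11.1 MHz.
31.1 MHz mod fs = 8.9 MHz.
8.9 MHz ≤ fs/2 = 11.1 MHz, appears at 8.9 MHz.
55.25 MHz mod fs = 10.85 MHz.
10.85 MHz ≤ fs/2 = 11.1 MHz, appears at 10.85 MHz.
11.35 MHz > fs/2 = 11.1 MHz, folds to fs − 11.35 MHz = 10.85 MHz.
9.25 MHz ≤ fs/2 = 11.1 MHz, passes unchanged.
11.35 MHz and 55.25 MHz both map to 10.85 MHz.

10.85 MHz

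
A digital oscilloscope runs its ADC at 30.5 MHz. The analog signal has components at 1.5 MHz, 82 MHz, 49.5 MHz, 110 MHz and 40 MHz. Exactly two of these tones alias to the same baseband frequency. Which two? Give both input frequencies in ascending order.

fs/2 = 15.25 MHz.
1.5 MHz ≤ fs/2 = 15.25 MHz, passes unchanged.
82 MHz mod fs = 21 MHz.
21 MHz > fs/2 = 15.25 MHz, folds to fs − 21 MHz = 9.5 MHz.
49.5 MHz mod fs = 19 MHz.
19 MHz > fs/2 = 15.25 MHz, folds to fs − 19 MHz = 11.5 MHz.
110 MHz mod fs = 18.5 MHz.
18.5 MHz > fs/2 = 15.25 MHz, folds to fs − 18.5 MHz = 12 MHz.
40 MHz mod fs = 9.5 MHz.
9.5 MHz ≤ fs/2 = 15.25 MHz, appears at 9.5 MHz.
40 MHz and 82 MHz both map to 9.5 MHz.

40 MHz, 82 MHz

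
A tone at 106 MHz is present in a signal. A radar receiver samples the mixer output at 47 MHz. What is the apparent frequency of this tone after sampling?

12 MHz

106 MHz mod fs = 12 MHz.
12 MHz ≤ fs/2 = 23.5 MHz, appears at 12 MHz.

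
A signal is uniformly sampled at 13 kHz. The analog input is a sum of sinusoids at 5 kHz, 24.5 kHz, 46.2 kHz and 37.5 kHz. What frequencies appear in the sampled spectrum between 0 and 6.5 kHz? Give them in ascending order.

fs/2 = 6.5 kHz.
5 kHz ≤ fs/2 = 6.5 kHz, passes unchanged.
24.5 kHz mod fs = 11.5 kHz.
11.5 kHz > fs/2 = 6.5 kHz, folds to fs − 11.5 kHz = 1.5 kHz.
46.2 kHz mod fs = 7.2 kHz.
7.2 kHz > fs/2 = 6.5 kHz, folds to fs − 7.2 kHz = 5.8 kHz.
37.5 kHz mod fs = 11.5 kHz.
11.5 kHz > fs/2 = 6.5 kHz, folds to fs − 11.5 kHz = 1.5 kHz.
Distinct values: {1.5 kHz, 5 kHz, 5.8 kHz}.

1.5 kHz, 5 kHz, 5.8 kHz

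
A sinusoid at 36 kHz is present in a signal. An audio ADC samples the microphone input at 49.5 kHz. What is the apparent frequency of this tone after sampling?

13.5 kHz

36 kHz > fs/2 = 24.75 kHz, folds to fs − 36 kHz = 13.5 kHz.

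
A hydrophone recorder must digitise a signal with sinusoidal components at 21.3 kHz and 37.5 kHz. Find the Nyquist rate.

Highest-frequency component: 37.5 kHz.
Nyquist rate = 2 × 37.5 kHz = 75 kHz.

75 kHz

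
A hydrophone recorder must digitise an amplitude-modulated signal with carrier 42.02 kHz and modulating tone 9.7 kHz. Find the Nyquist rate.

AM sidebands sit at fc ± fm = 32.32 kHz and 51.72 kHz.
Highest-frequency component: 51.72 kHz.
Nyquist rate = 2 × 51.72 kHz = 103.44 kHz.

103.44 kHz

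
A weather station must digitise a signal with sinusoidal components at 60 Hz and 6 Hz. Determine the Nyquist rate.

120 Hz

Highest-frequency component: 60 Hz.
Nyquist rate = 2 × 60 Hz = 120 Hz.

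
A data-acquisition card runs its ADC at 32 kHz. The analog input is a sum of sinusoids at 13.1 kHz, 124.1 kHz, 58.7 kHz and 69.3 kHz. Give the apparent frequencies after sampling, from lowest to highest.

3.9 kHz, 5.3 kHz, 13.1 kHz

fs/2 = 16 kHz.
13.1 kHz ≤ fs/2 = 16 kHz, passes unchanged.
124.1 kHz mod fs = 28.1 kHz.
28.1 kHz > fs/2 = 16 kHz, folds to fs − 28.1 kHz = 3.9 kHz.
58.7 kHz mod fs = 26.7 kHz.
26.7 kHz > fs/2 = 16 kHz, folds to fs − 26.7 kHz = 5.3 kHz.
69.3 kHz mod fs = 5.3 kHz.
5.3 kHz ≤ fs/2 = 16 kHz, appears at 5.3 kHz.
Distinct values: {3.9 kHz, 5.3 kHz, 13.1 kHz}.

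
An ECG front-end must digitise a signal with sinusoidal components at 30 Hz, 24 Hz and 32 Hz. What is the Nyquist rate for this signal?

64 Hz

Highest-frequency component: 32 Hz.
Nyquist rate = 2 × 32 Hz = 64 Hz.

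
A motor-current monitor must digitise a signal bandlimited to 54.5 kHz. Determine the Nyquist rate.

109 kHz

Nyquist rate = 2 × 54.5 kHz = 109 kHz.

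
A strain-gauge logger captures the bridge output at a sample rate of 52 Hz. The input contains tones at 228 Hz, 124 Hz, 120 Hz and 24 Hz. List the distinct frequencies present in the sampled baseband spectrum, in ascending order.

fs/2 = 26 Hz.
228 Hz mod fs = 20 Hz.
20 Hz ≤ fs/2 = 26 Hz, appears at 20 Hz.
124 Hz mod fs = 20 Hz.
20 Hz ≤ fs/2 = 26 Hz, appears at 20 Hz.
120 Hz mod fs = 16 Hz.
16 Hz ≤ fs/2 = 26 Hz, appears at 16 Hz.
24 Hz ≤ fs/2 = 26 Hz, passes unchanged.
Distinct values: {16 Hz, 20 Hz, 24 Hz}.

16 Hz, 20 Hz, 24 Hz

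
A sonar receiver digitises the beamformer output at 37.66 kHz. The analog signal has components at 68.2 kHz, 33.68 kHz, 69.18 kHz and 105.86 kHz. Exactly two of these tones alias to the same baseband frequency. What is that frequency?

fs/2 = 18.83 kHz.
68.2 kHz mod fs = 30.54 kHz.
30.54 kHz > fs/2 = 18.83 kHz, folds to fs − 30.54 kHz = 7.12 kHz.
33.68 kHz > fs/2 = 18.83 kHz, folds to fs − 33.68 kHz = 3.98 kHz.
69.18 kHz mod fs = 31.52 kHz.
31.52 kHz > fs/2 = 18.83 kHz, folds to fs − 31.52 kHz = 6.14 kHz.
105.86 kHz mod fs = 30.54 kHz.
30.54 kHz > fs/2 = 18.83 kHz, folds to fs − 30.54 kHz = 7.12 kHz.
68.2 kHz and 105.86 kHz both map to 7.12 kHz.

7.12 kHz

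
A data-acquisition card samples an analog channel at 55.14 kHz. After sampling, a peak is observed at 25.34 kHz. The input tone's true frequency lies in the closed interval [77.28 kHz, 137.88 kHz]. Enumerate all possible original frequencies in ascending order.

80.48 kHz, 84.94 kHz, 135.62 kHz

Frequencies that alias to 25.34 kHz are k·fs ± 25.34 kHz for integer k ≥ 0.
k=0: 25.34 kHz.
k=1: 29.8 kHz, 80.48 kHz.
k=2: 84.94 kHz, 135.62 kHz.
k=3: 140.08 kHz, 190.76 kHz.
Within [77.28 kHz, 137.88 kHz]: 80.48 kHz, 84.94 kHz, 135.62 kHz.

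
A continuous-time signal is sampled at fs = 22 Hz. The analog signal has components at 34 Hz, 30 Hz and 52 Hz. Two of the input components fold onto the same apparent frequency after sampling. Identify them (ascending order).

30 Hz, 52 Hz

fs/2 = 11 Hz.
34 Hz mod fs = 12 Hz.
12 Hz > fs/2 = 11 Hz, folds to fs − 12 Hz = 10 Hz.
30 Hz mod fs = 8 Hz.
8 Hz ≤ fs/2 = 11 Hz, appears at 8 Hz.
52 Hz mod fs = 8 Hz.
8 Hz ≤ fs/2 = 11 Hz, appears at 8 Hz.
30 Hz and 52 Hz both map to 8 Hz.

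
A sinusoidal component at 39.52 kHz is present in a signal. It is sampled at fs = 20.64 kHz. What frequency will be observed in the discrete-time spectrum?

39.52 kHz mod fs = 18.88 kHz.
18.88 kHz > fs/2 = 10.32 kHz, folds to fs − 18.88 kHz = 1.76 kHz.

1.76 kHz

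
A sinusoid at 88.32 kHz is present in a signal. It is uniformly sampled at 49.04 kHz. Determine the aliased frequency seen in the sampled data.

9.76 kHz

88.32 kHz mod fs = 39.28 kHz.
39.28 kHz > fs/2 = 24.52 kHz, folds to fs − 39.28 kHz = 9.76 kHz.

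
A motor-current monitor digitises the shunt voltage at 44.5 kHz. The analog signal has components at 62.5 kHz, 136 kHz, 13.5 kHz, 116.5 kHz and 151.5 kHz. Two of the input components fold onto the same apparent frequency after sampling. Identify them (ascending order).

62.5 kHz, 151.5 kHz

fs/2 = 22.25 kHz.
62.5 kHz mod fs = 18 kHz.
18 kHz ≤ fs/2 = 22.25 kHz, appears at 18 kHz.
136 kHz mod fs = 2.5 kHz.
2.5 kHz ≤ fs/2 = 22.25 kHz, appears at 2.5 kHz.
13.5 kHz ≤ fs/2 = 22.25 kHz, passes unchanged.
116.5 kHz mod fs = 27.5 kHz.
27.5 kHz > fs/2 = 22.25 kHz, folds to fs − 27.5 kHz = 17 kHz.
151.5 kHz mod fs = 18 kHz.
18 kHz ≤ fs/2 = 22.25 kHz, appears at 18 kHz.
62.5 kHz and 151.5 kHz both map to 18 kHz.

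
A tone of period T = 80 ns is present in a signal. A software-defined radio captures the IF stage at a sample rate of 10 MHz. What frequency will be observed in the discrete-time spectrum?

2.5 MHz

T = 80 ns → f = 1/T = 12.5 MHz.
12.5 MHz mod fs = 2.5 MHz.
2.5 MHz ≤ fs/2 = 5 MHz, appears at 2.5 MHz.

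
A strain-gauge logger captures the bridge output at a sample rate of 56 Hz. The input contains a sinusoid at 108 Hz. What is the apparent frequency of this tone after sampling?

4 Hz

108 Hz mod fs = 52 Hz.
52 Hz > fs/2 = 28 Hz, folds to fs − 52 Hz = 4 Hz.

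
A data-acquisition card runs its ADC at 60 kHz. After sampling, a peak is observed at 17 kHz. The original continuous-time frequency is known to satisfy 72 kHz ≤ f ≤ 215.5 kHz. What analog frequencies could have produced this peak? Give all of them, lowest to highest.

77 kHz, 103 kHz, 137 kHz, 163 kHz, 197 kHz

Frequencies that alias to 17 kHz are k·fs ± 17 kHz for integer k ≥ 0.
k=0: 17 kHz.
k=1: 43 kHz, 77 kHz.
k=2: 103 kHz, 137 kHz.
k=3: 163 kHz, 197 kHz.
k=4: 223 kHz, 257 kHz.
Within [72 kHz, 215.5 kHz]: 77 kHz, 103 kHz, 137 kHz, 163 kHz, 197 kHz.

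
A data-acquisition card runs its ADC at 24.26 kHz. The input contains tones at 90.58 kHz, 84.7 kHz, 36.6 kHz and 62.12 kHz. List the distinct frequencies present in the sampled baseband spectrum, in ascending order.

fs/2 = 12.13 kHz.
90.58 kHz mod fs = 17.8 kHz.
17.8 kHz > fs/2 = 12.13 kHz, folds to fs − 17.8 kHz = 6.46 kHz.
84.7 kHz mod fs = 11.92 kHz.
11.92 kHz ≤ fs/2 = 12.13 kHz, appears at 11.92 kHz.
36.6 kHz mod fs = 12.34 kHz.
12.34 kHz > fs/2 = 12.13 kHz, folds to fs − 12.34 kHz = 11.92 kHz.
62.12 kHz mod fs = 13.6 kHz.
13.6 kHz > fs/2 = 12.13 kHz, folds to fs − 13.6 kHz = 10.66 kHz.
Distinct values: {6.46 kHz, 10.66 kHz, 11.92 kHz}.

6.46 kHz, 10.66 kHz, 11.92 kHz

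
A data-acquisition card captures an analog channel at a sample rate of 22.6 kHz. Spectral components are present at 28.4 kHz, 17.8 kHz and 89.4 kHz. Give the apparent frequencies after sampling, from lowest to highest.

1 kHz, 4.8 kHz, 5.8 kHz

fs/2 = 11.3 kHz.
28.4 kHz mod fs = 5.8 kHz.
5.8 kHz ≤ fs/2 = 11.3 kHz, appears at 5.8 kHz.
17.8 kHz > fs/2 = 11.3 kHz, folds to fs − 17.8 kHz = 4.8 kHz.
89.4 kHz mod fs = 21.6 kHz.
21.6 kHz > fs/2 = 11.3 kHz, folds to fs − 21.6 kHz = 1 kHz.
Distinct values: {1 kHz, 4.8 kHz, 5.8 kHz}.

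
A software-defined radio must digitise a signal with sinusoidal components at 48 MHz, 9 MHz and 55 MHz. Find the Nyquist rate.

Highest-frequency component: 55 MHz.
Nyquist rate = 2 × 55 MHz = 110 MHz.

110 MHz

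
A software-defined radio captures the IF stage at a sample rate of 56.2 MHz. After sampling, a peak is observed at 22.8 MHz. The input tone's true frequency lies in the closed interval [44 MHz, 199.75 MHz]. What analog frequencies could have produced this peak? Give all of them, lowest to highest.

79 MHz, 89.6 MHz, 135.2 MHz, 145.8 MHz, 191.4 MHz

Frequencies that alias to 22.8 MHz are k·fs ± 22.8 MHz for integer k ≥ 0.
k=0: 22.8 MHz.
k=1: 33.4 MHz, 79 MHz.
k=2: 89.6 MHz, 135.2 MHz.
k=3: 145.8 MHz, 191.4 MHz.
k=4: 202 MHz, 247.6 MHz.
Within [44 MHz, 199.75 MHz]: 79 MHz, 89.6 MHz, 135.2 MHz, 145.8 MHz, 191.4 MHz.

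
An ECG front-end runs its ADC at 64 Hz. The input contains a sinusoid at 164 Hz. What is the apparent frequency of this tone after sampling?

28 Hz

164 Hz mod fs = 36 Hz.
36 Hz > fs/2 = 32 Hz, folds to fs − 36 Hz = 28 Hz.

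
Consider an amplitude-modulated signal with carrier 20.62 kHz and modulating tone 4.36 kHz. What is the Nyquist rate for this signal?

AM sidebands sit at fc ± fm = 16.26 kHz and 24.98 kHz.
Highest-frequency component: 24.98 kHz.
Nyquist rate = 2 × 24.98 kHz = 49.96 kHz.

49.96 kHz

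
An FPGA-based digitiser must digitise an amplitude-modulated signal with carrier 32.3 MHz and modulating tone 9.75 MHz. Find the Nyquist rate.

84.1 MHz

AM sidebands sit at fc ± fm = 22.55 MHz and 42.05 MHz.
Highest-frequency component: 42.05 MHz.
Nyquist rate = 2 × 42.05 MHz = 84.1 MHz.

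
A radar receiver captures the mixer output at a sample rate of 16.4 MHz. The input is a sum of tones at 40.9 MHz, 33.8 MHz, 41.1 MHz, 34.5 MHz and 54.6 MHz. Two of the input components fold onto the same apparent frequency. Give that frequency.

8.1 MHz

fs/2 = 8.2 MHz.
40.9 MHz mod fs = 8.1 MHz.
8.1 MHz ≤ fs/2 = 8.2 MHz, appears at 8.1 MHz.
33.8 MHz mod fs = 1 MHz.
1 MHz ≤ fs/2 = 8.2 MHz, appears at 1 MHz.
41.1 MHz mod fs = 8.3 MHz.
8.3 MHz > fs/2 = 8.2 MHz, folds to fs − 8.3 MHz = 8.1 MHz.
34.5 MHz mod fs = 1.7 MHz.
1.7 MHz ≤ fs/2 = 8.2 MHz, appears at 1.7 MHz.
54.6 MHz mod fs = 5.4 MHz.
5.4 MHz ≤ fs/2 = 8.2 MHz, appears at 5.4 MHz.
40.9 MHz and 41.1 MHz both map to 8.1 MHz.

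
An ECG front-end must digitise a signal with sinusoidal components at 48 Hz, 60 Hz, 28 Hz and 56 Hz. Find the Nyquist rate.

120 Hz

Highest-frequency component: 60 Hz.
Nyquist rate = 2 × 60 Hz = 120 Hz.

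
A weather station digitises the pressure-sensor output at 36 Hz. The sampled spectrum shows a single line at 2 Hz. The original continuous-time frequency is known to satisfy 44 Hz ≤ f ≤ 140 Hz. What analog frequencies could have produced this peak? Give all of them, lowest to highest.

Frequencies that alias to 2 Hz are k·fs ± 2 Hz for integer k ≥ 0.
k=0: 2 Hz.
k=1: 34 Hz, 38 Hz.
k=2: 70 Hz, 74 Hz.
k=3: 106 Hz, 110 Hz.
k=4: 142 Hz, 146 Hz.
Within [44 Hz, 140 Hz]: 70 Hz, 74 Hz, 106 Hz, 110 Hz.

70 Hz, 74 Hz, 106 Hz, 110 Hz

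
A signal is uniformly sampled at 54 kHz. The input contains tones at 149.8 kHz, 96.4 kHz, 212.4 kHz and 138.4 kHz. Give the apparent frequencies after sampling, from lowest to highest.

3.6 kHz, 11.6 kHz, 12.2 kHz, 23.6 kHz

fs/2 = 27 kHz.
149.8 kHz mod fs = 41.8 kHz.
41.8 kHz > fs/2 = 27 kHz, folds to fs − 41.8 kHz = 12.2 kHz.
96.4 kHz mod fs = 42.4 kHz.
42.4 kHz > fs/2 = 27 kHz, folds to fs − 42.4 kHz = 11.6 kHz.
212.4 kHz mod fs = 50.4 kHz.
50.4 kHz > fs/2 = 27 kHz, folds to fs − 50.4 kHz = 3.6 kHz.
138.4 kHz mod fs = 30.4 kHz.
30.4 kHz > fs/2 = 27 kHz, folds to fs − 30.4 kHz = 23.6 kHz.
Distinct values: {3.6 kHz, 11.6 kHz, 12.2 kHz, 23.6 kHz}.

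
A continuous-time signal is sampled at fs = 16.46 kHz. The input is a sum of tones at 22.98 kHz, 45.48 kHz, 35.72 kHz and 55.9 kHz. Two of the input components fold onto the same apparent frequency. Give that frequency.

6.52 kHz

fs/2 = 8.23 kHz.
22.98 kHz mod fs = 6.52 kHz.
6.52 kHz ≤ fs/2 = 8.23 kHz, appears at 6.52 kHz.
45.48 kHz mod fs = 12.56 kHz.
12.56 kHz > fs/2 = 8.23 kHz, folds to fs − 12.56 kHz = 3.9 kHz.
35.72 kHz mod fs = 2.8 kHz.
2.8 kHz ≤ fs/2 = 8.23 kHz, appears at 2.8 kHz.
55.9 kHz mod fs = 6.52 kHz.
6.52 kHz ≤ fs/2 = 8.23 kHz, appears at 6.52 kHz.
22.98 kHz and 55.9 kHz both map to 6.52 kHz.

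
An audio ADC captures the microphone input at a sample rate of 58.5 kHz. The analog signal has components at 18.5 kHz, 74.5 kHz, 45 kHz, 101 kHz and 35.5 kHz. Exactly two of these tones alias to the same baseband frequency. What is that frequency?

fs/2 = 29.25 kHz.
18.5 kHz ≤ fs/2 = 29.25 kHz, passes unchanged.
74.5 kHz mod fs = 16 kHz.
16 kHz ≤ fs/2 = 29.25 kHz, appears at 16 kHz.
45 kHz > fs/2 = 29.25 kHz, folds to fs − 45 kHz = 13.5 kHz.
101 kHz mod fs = 42.5 kHz.
42.5 kHz > fs/2 = 29.25 kHz, folds to fs − 42.5 kHz = 16 kHz.
35.5 kHz > fs/2 = 29.25 kHz, folds to fs − 35.5 kHz = 23 kHz.
74.5 kHz and 101 kHz both map to 16 kHz.

16 kHz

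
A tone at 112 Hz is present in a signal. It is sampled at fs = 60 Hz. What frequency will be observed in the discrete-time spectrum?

112 Hz mod fs = 52 Hz.
52 Hz > fs/2 = 30 Hz, folds to fs − 52 Hz = 8 Hz.

8 Hz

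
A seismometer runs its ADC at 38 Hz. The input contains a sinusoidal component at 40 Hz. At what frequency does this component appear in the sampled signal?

2 Hz

40 Hz mod fs = 2 Hz.
2 Hz ≤ fs/2 = 19 Hz, appears at 2 Hz.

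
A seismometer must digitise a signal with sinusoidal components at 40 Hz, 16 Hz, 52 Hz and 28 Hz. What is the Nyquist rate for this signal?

Highest-frequency component: 52 Hz.
Nyquist rate = 2 × 52 Hz = 104 Hz.

104 Hz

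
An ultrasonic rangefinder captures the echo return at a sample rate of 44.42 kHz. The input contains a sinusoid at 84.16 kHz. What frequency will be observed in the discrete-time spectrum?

4.68 kHz

84.16 kHz mod fs = 39.74 kHz.
39.74 kHz > fs/2 = 22.21 kHz, folds to fs − 39.74 kHz = 4.68 kHz.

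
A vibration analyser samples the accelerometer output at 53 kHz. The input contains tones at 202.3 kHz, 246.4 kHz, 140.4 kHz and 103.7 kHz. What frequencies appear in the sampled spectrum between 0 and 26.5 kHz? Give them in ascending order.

2.3 kHz, 9.7 kHz, 18.6 kHz

fs/2 = 26.5 kHz.
202.3 kHz mod fs = 43.3 kHz.
43.3 kHz > fs/2 = 26.5 kHz, folds to fs − 43.3 kHz = 9.7 kHz.
246.4 kHz mod fs = 34.4 kHz.
34.4 kHz > fs/2 = 26.5 kHz, folds to fs − 34.4 kHz = 18.6 kHz.
140.4 kHz mod fs = 34.4 kHz.
34.4 kHz > fs/2 = 26.5 kHz, folds to fs − 34.4 kHz = 18.6 kHz.
103.7 kHz mod fs = 50.7 kHz.
50.7 kHz > fs/2 = 26.5 kHz, folds to fs − 50.7 kHz = 2.3 kHz.
Distinct values: {2.3 kHz, 9.7 kHz, 18.6 kHz}.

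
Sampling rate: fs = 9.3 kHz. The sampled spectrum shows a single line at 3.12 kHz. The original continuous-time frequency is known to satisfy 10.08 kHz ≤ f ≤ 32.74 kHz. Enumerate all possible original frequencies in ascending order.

12.42 kHz, 15.48 kHz, 21.72 kHz, 24.78 kHz, 31.02 kHz

Frequencies that alias to 3.12 kHz are k·fs ± 3.12 kHz for integer k ≥ 0.
k=0: 3.12 kHz.
k=1: 6.18 kHz, 12.42 kHz.
k=2: 15.48 kHz, 21.72 kHz.
k=3: 24.78 kHz, 31.02 kHz.
k=4: 34.08 kHz, 40.32 kHz.
Within [10.08 kHz, 32.74 kHz]: 12.42 kHz, 15.48 kHz, 21.72 kHz, 24.78 kHz, 31.02 kHz.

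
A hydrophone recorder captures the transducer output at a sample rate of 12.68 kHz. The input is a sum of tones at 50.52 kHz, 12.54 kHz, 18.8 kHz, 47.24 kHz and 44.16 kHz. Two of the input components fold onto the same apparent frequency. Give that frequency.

fs/2 = 6.34 kHz.
50.52 kHz mod fs = 12.48 kHz.
12.48 kHz > fs/2 = 6.34 kHz, folds to fs − 12.48 kHz = 0.2 kHz.
12.54 kHz > fs/2 = 6.34 kHz, folds to fs − 12.54 kHz = 0.14 kHz.
18.8 kHz mod fs = 6.12 kHz.
6.12 kHz ≤ fs/2 = 6.34 kHz, appears at 6.12 kHz.
47.24 kHz mod fs = 9.2 kHz.
9.2 kHz > fs/2 = 6.34 kHz, folds to fs − 9.2 kHz = 3.48 kHz.
44.16 kHz mod fs = 6.12 kHz.
6.12 kHz ≤ fs/2 = 6.34 kHz, appears at 6.12 kHz.
18.8 kHz and 44.16 kHz both map to 6.12 kHz.

6.12 kHz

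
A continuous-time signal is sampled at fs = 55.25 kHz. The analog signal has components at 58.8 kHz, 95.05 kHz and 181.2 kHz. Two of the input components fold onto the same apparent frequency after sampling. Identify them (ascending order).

95.05 kHz, 181.2 kHz

fs/2 = 27.625 kHz.
58.8 kHz mod fs = 3.55 kHz.
3.55 kHz ≤ fs/2 = 27.625 kHz, appears at 3.55 kHz.
95.05 kHz mod fs = 39.8 kHz.
39.8 kHz > fs/2 = 27.625 kHz, folds to fs − 39.8 kHz = 15.45 kHz.
181.2 kHz mod fs = 15.45 kHz.
15.45 kHz ≤ fs/2 = 27.625 kHz, appears at 15.45 kHz.
95.05 kHz and 181.2 kHz both map to 15.45 kHz.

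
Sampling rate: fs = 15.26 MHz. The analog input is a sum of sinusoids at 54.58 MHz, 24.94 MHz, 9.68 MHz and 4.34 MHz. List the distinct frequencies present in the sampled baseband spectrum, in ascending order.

4.34 MHz, 5.58 MHz, 6.46 MHz

fs/2 = 7.63 MHz.
54.58 MHz mod fs = 8.8 MHz.
8.8 MHz > fs/2 = 7.63 MHz, folds to fs − 8.8 MHz = 6.46 MHz.
24.94 MHz mod fs = 9.68 MHz.
9.68 MHz > fs/2 = 7.63 MHz, folds to fs − 9.68 MHz = 5.58 MHz.
9.68 MHz > fs/2 = 7.63 MHz, folds to fs − 9.68 MHz = 5.58 MHz.
4.34 MHz ≤ fs/2 = 7.63 MHz, passes unchanged.
Distinct values: {4.34 MHz, 5.58 MHz, 6.46 MHz}.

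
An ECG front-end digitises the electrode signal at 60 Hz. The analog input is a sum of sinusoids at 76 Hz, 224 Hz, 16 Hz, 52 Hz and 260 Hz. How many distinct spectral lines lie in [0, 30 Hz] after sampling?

fs/2 = 30 Hz.
76 Hz mod fs = 16 Hz.
16 Hz ≤ fs/2 = 30 Hz, appears at 16 Hz.
224 Hz mod fs = 44 Hz.
44 Hz > fs/2 = 30 Hz, folds to fs − 44 Hz = 16 Hz.
16 Hz ≤ fs/2 = 30 Hz, passes unchanged.
52 Hz > fs/2 = 30 Hz, folds to fs − 52 Hz = 8 Hz.
260 Hz mod fs = 20 Hz.
20 Hz ≤ fs/2 = 30 Hz, appears at 20 Hz.
Distinct values: {8 Hz, 16 Hz, 20 Hz} → 3.

3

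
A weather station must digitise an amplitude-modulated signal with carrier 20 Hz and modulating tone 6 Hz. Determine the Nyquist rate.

AM sidebands sit at fc ± fm = 14 Hz and 26 Hz.
Highest-frequency component: 26 Hz.
Nyquist rate = 2 × 26 Hz = 52 Hz.

52 Hz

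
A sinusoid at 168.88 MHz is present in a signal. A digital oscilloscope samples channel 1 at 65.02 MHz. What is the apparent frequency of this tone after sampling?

168.88 MHz mod fs = 38.84 MHz.
38.84 MHz > fs/2 = 32.51 MHz, folds to fs − 38.84 MHz = 26.18 MHz.

26.18 MHz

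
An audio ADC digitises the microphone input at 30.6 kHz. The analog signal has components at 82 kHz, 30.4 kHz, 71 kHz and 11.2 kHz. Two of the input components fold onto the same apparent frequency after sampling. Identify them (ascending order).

fs/2 = 15.3 kHz.
82 kHz mod fs = 20.8 kHz.
20.8 kHz > fs/2 = 15.3 kHz, folds to fs − 20.8 kHz = 9.8 kHz.
30.4 kHz > fs/2 = 15.3 kHz, folds to fs − 30.4 kHz = 0.2 kHz.
71 kHz mod fs = 9.8 kHz.
9.8 kHz ≤ fs/2 = 15.3 kHz, appears at 9.8 kHz.
11.2 kHz ≤ fs/2 = 15.3 kHz, passes unchanged.
71 kHz and 82 kHz both map to 9.8 kHz.

71 kHz, 82 kHz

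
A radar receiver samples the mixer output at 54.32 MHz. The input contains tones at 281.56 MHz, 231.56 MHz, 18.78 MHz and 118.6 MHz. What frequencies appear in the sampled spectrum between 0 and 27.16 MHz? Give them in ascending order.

fs/2 = 27.16 MHz.
281.56 MHz mod fs = 9.96 MHz.
9.96 MHz ≤ fs/2 = 27.16 MHz, appears at 9.96 MHz.
231.56 MHz mod fs = 14.28 MHz.
14.28 MHz ≤ fs/2 = 27.16 MHz, appears at 14.28 MHz.
18.78 MHz ≤ fs/2 = 27.16 MHz, passes unchanged.
118.6 MHz mod fs = 9.96 MHz.
9.96 MHz ≤ fs/2 = 27.16 MHz, appears at 9.96 MHz.
Distinct values: {9.96 MHz, 14.28 MHz, 18.78 MHz}.

9.96 MHz, 14.28 MHz, 18.78 MHz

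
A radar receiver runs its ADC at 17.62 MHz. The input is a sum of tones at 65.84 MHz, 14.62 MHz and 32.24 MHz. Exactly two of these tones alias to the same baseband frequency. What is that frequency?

3 MHz

fs/2 = 8.81 MHz.
65.84 MHz mod fs = 12.98 MHz.
12.98 MHz > fs/2 = 8.81 MHz, folds to fs − 12.98 MHz = 4.64 MHz.
14.62 MHz > fs/2 = 8.81 MHz, folds to fs − 14.62 MHz = 3 MHz.
32.24 MHz mod fs = 14.62 MHz.
14.62 MHz > fs/2 = 8.81 MHz, folds to fs − 14.62 MHz = 3 MHz.
14.62 MHz and 32.24 MHz both map to 3 MHz.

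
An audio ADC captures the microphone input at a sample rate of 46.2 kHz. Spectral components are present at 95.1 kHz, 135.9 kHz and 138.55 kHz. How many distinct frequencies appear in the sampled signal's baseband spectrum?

2

fs/2 = 23.1 kHz.
95.1 kHz mod fs = 2.7 kHz.
2.7 kHz ≤ fs/2 = 23.1 kHz, appears at 2.7 kHz.
135.9 kHz mod fs = 43.5 kHz.
43.5 kHz > fs/2 = 23.1 kHz, folds to fs − 43.5 kHz = 2.7 kHz.
138.55 kHz mod fs = 46.15 kHz.
46.15 kHz > fs/2 = 23.1 kHz, folds to fs − 46.15 kHz = 0.05 kHz.
Distinct values: {0.05 kHz, 2.7 kHz} → 2.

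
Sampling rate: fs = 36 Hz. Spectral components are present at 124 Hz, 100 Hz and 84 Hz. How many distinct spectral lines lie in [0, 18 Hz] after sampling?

fs/2 = 18 Hz.
124 Hz mod fs = 16 Hz.
16 Hz ≤ fs/2 = 18 Hz, appears at 16 Hz.
100 Hz mod fs = 28 Hz.
28 Hz > fs/2 = 18 Hz, folds to fs − 28 Hz = 8 Hz.
84 Hz mod fs = 12 Hz.
12 Hz ≤ fs/2 = 18 Hz, appears at 12 Hz.
Distinct values: {8 Hz, 12 Hz, 16 Hz} → 3.

3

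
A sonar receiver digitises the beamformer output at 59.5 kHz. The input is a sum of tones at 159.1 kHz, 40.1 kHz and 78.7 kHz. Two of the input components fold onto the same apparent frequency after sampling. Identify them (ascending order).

fs/2 = 29.75 kHz.
159.1 kHz mod fs = 40.1 kHz.
40.1 kHz > fs/2 = 29.75 kHz, folds to fs − 40.1 kHz = 19.4 kHz.
40.1 kHz > fs/2 = 29.75 kHz, folds to fs − 40.1 kHz = 19.4 kHz.
78.7 kHz mod fs = 19.2 kHz.
19.2 kHz ≤ fs/2 = 29.75 kHz, appears at 19.2 kHz.
40.1 kHz and 159.1 kHz both map to 19.4 kHz.

40.1 kHz, 159.1 kHz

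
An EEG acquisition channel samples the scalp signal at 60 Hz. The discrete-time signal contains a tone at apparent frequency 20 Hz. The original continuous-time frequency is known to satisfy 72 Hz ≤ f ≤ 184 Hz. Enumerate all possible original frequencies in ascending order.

80 Hz, 100 Hz, 140 Hz, 160 Hz

Frequencies that alias to 20 Hz are k·fs ± 20 Hz for integer k ≥ 0.
k=0: 20 Hz.
k=1: 40 Hz, 80 Hz.
k=2: 100 Hz, 140 Hz.
k=3: 160 Hz, 200 Hz.
k=4: 220 Hz, 260 Hz.
Within [72 Hz, 184 Hz]: 80 Hz, 100 Hz, 140 Hz, 160 Hz.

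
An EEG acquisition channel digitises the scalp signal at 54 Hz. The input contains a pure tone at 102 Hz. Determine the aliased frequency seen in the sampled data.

102 Hz mod fs = 48 Hz.
48 Hz > fs/2 = 27 Hz, folds to fs − 48 Hz = 6 Hz.

6 Hz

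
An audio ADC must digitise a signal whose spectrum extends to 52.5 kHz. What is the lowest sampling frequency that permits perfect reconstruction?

Nyquist rate = 2 × 52.5 kHz = 105 kHz.

105 kHz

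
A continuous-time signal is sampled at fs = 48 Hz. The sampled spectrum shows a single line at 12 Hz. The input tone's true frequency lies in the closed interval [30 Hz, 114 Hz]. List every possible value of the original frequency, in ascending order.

Frequencies that alias to 12 Hz are k·fs ± 12 Hz for integer k ≥ 0.
k=0: 12 Hz.
k=1: 36 Hz, 60 Hz.
k=2: 84 Hz, 108 Hz.
k=3: 132 Hz, 156 Hz.
Within [30 Hz, 114 Hz]: 36 Hz, 60 Hz, 84 Hz, 108 Hz.

36 Hz, 60 Hz, 84 Hz, 108 Hz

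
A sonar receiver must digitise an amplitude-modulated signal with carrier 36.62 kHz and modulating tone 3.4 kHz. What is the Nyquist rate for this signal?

80.04 kHz

AM sidebands sit at fc ± fm = 33.22 kHz and 40.02 kHz.
Highest-frequency component: 40.02 kHz.
Nyquist rate = 2 × 40.02 kHz = 80.04 kHz.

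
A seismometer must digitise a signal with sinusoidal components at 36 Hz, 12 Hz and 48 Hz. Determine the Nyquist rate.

96 Hz

Highest-frequency component: 48 Hz.
Nyquist rate = 2 × 48 Hz = 96 Hz.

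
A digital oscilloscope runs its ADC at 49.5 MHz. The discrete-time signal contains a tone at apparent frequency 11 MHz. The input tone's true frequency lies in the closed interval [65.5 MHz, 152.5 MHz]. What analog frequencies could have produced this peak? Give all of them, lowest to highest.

88 MHz, 110 MHz, 137.5 MHz

Frequencies that alias to 11 MHz are k·fs ± 11 MHz for integer k ≥ 0.
k=0: 11 MHz.
k=1: 38.5 MHz, 60.5 MHz.
k=2: 88 MHz, 110 MHz.
k=3: 137.5 MHz, 159.5 MHz.
k=4: 187 MHz, 209 MHz.
Within [65.5 MHz, 152.5 MHz]: 88 MHz, 110 MHz, 137.5 MHz.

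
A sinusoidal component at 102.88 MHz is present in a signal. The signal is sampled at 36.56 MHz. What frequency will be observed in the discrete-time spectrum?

6.8 MHz

102.88 MHz mod fs = 29.76 MHz.
29.76 MHz > fs/2 = 18.28 MHz, folds to fs − 29.76 MHz = 6.8 MHz.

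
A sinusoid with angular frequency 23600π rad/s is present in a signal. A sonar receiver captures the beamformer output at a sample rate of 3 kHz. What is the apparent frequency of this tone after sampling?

0.2 kHz

ω = 23600π rad/s → f = ω/(2π) = 11800 Hz = 11.8 kHz.
11.8 kHz mod fs = 2.8 kHz.
2.8 kHz > fs/2 = 1.5 kHz, folds to fs − 2.8 kHz = 0.2 kHz.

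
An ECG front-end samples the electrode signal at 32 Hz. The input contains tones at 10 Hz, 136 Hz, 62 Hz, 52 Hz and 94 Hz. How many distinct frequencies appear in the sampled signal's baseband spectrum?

fs/2 = 16 Hz.
10 Hz ≤ fs/2 = 16 Hz, passes unchanged.
136 Hz mod fs = 8 Hz.
8 Hz ≤ fs/2 = 16 Hz, appears at 8 Hz.
62 Hz mod fs = 30 Hz.
30 Hz > fs/2 = 16 Hz, folds to fs − 30 Hz = 2 Hz.
52 Hz mod fs = 20 Hz.
20 Hz > fs/2 = 16 Hz, folds to fs − 20 Hz = 12 Hz.
94 Hz mod fs = 30 Hz.
30 Hz > fs/2 = 16 Hz, folds to fs − 30 Hz = 2 Hz.
Distinct values: {2 Hz, 8 Hz, 10 Hz, 12 Hz} → 4.

4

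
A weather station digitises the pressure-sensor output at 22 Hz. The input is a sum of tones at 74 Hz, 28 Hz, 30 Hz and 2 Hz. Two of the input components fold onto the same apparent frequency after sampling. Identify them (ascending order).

30 Hz, 74 Hz

fs/2 = 11 Hz.
74 Hz mod fs = 8 Hz.
8 Hz ≤ fs/2 = 11 Hz, appears at 8 Hz.
28 Hz mod fs = 6 Hz.
6 Hz ≤ fs/2 = 11 Hz, appears at 6 Hz.
30 Hz mod fs = 8 Hz.
8 Hz ≤ fs/2 = 11 Hz, appears at 8 Hz.
2 Hz ≤ fs/2 = 11 Hz, passes unchanged.
30 Hz and 74 Hz both map to 8 Hz.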